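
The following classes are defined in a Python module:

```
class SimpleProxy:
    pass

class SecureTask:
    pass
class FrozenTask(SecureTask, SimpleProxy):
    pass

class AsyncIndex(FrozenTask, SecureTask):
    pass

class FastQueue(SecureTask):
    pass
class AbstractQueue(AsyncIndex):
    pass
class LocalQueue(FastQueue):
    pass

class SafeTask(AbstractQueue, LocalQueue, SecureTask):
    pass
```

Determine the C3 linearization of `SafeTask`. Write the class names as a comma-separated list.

SafeTask, AbstractQueue, AsyncIndex, FrozenTask, LocalQueue, FastQueue, SecureTask, SimpleProxy, object

L[SafeTask] = SafeTask + merge(L[AbstractQueue], L[LocalQueue], L[SecureTask], [AbstractQueue LocalQueue SecureTask])
  take AbstractQueue:  [AbstractQueue AsyncIndex FrozenTask SecureTask SimpleProxy object] + [LocalQueue FastQueue SecureTask object] + [SecureTask object] + [AbstractQueue LocalQueue SecureTask]
  take AsyncIndex:  [AsyncIndex FrozenTask SecureTask SimpleProxy object] + [LocalQueue FastQueue SecureTask object] + [SecureTask object] + [LocalQueue SecureTask]
  take FrozenTask:  [FrozenTask SecureTask SimpleProxy object] + [LocalQueue FastQueue SecureTask object] + [SecureTask object] + [LocalQueue SecureTask]
  take LocalQueue:  [SecureTask SimpleProxy object] + [LocalQueue FastQueue SecureTask object] + [SecureTask object] + [LocalQueue SecureTask]
  take FastQueue:  [SecureTask SimpleProxy object] + [FastQueue SecureTask object] + [SecureTask object] + [SecureTask]
  take SecureTask:  [SecureTask SimpleProxy object] + [SecureTask object] + [SecureTask object] + [SecureTask]
  take SimpleProxy:  [SimpleProxy object] + [object] + [object]
  take object:  [object] + [object] + [object]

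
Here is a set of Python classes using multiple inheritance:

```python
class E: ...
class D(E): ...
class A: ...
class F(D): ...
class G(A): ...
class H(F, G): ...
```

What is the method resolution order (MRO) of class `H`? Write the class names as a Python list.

[H, F, D, E, G, A, object]

L[H] = H + merge(L[F], L[G], [F G])
  take F:  [F D E object] + [G A object] + [F G]
  take D:  [D E object] + [G A object] + [G]
  take E:  [E object] + [G A object] + [G]
  take G:  [object] + [G A object] + [G]
  take A:  [object] + [A object]
  take object:  [object] + [object]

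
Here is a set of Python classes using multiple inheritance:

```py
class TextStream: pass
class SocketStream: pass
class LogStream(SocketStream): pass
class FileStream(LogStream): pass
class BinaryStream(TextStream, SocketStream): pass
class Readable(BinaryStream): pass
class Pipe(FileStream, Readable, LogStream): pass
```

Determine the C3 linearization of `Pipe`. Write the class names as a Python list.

L[Pipe] = Pipe + merge(L[FileStream], L[Readable], L[LogStream], [FileStream Readable LogStream])
  take FileStream:  [FileStream LogStream SocketStream object] + [Readable BinaryStream TextStream SocketStream object] + [LogStream SocketStream object] + [FileStream Readable LogStream]
  take Readable:  [LogStream SocketStream object] + [Readable BinaryStream TextStream SocketStream object] + [LogStream SocketStream object] + [Readable LogStream]
  take LogStream:  [LogStream SocketStream object] + [BinaryStream TextStream SocketStream object] + [LogStream SocketStream object] + [LogStream]
  take BinaryStream:  [SocketStream object] + [BinaryStream TextStream SocketStream object] + [SocketStream object]
  take TextStream:  [SocketStream object] + [TextStream SocketStream object] + [SocketStream object]
  take SocketStream:  [SocketStream object] + [SocketStream object] + [SocketStream object]
  take object:  [object] + [object] + [object]

[Pipe, FileStream, Readable, LogStream, BinaryStream, TextStream, SocketStream, object]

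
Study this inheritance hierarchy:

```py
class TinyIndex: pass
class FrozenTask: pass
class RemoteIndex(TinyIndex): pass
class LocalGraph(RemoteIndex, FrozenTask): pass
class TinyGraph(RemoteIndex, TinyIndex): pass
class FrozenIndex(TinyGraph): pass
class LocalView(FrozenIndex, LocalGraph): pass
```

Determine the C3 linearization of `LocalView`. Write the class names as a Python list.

[LocalView, FrozenIndex, TinyGraph, LocalGraph, RemoteIndex, TinyIndex, FrozenTask, object]

L[LocalView] = LocalView + merge(L[FrozenIndex], L[LocalGraph], [FrozenIndex LocalGraph])
  take FrozenIndex:  [FrozenIndex TinyGraph RemoteIndex TinyIndex object] + [LocalGraph RemoteIndex TinyIndex FrozenTask object] + [FrozenIndex LocalGraph]
  take TinyGraph:  [TinyGraph RemoteIndex TinyIndex object] + [LocalGraph RemoteIndex TinyIndex FrozenTask object] + [LocalGraph]
  take LocalGraph:  [RemoteIndex TinyIndex object] + [LocalGraph RemoteIndex TinyIndex FrozenTask object] + [LocalGraph]
  take RemoteIndex:  [RemoteIndex TinyIndex object] + [RemoteIndex TinyIndex FrozenTask object]
  take TinyIndex:  [TinyIndex object] + [TinyIndex FrozenTask object]
  take FrozenTask:  [object] + [FrozenTask object]
  take object:  [object] + [object]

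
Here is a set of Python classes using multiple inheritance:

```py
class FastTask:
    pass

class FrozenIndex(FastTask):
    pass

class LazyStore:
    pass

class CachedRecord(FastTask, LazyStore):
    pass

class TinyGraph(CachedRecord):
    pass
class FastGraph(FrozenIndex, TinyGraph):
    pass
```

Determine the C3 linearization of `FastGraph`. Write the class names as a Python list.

L[FastGraph] = FastGraph + merge(L[FrozenIndex], L[TinyGraph], [FrozenIndex TinyGraph])
  take FrozenIndex:  [FrozenIndex FastTask object] + [TinyGraph CachedRecord FastTask LazyStore object] + [FrozenIndex TinyGraph]
  take TinyGraph:  [FastTask object] + [TinyGraph CachedRecord FastTask LazyStore object] + [TinyGraph]
  take CachedRecord:  [FastTask object] + [CachedRecord FastTask LazyStore object]
  take FastTask:  [FastTask object] + [FastTask LazyStore object]
  take LazyStore:  [object] + [LazyStore object]
  take object:  [object] + [object]

[FastGraph, FrozenIndex, TinyGraph, CachedRecord, FastTask, LazyStore, object]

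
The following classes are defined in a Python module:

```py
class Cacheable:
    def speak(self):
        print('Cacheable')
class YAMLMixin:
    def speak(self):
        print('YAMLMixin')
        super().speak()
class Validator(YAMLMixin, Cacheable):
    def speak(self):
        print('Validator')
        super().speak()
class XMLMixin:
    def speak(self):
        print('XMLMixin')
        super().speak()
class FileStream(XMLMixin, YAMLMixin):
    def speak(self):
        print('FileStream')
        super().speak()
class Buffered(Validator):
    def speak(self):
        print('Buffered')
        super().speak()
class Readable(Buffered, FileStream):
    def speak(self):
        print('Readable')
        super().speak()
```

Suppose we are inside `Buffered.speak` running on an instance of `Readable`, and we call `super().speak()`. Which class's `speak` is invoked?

L[Readable] = Readable + merge(L[Buffered], L[FileStream], [Buffered FileStream])
  take Buffered:  [Buffered Validator YAMLMixin Cacheable object] + [FileStream XMLMixin YAMLMixin object] + [Buffered FileStream]
  take Validator:  [Validator YAMLMixin Cacheable object] + [FileStream XMLMixin YAMLMixin object] + [FileStream]
  take FileStream:  [YAMLMixin Cacheable object] + [FileStream XMLMixin YAMLMixin object] + [FileStream]
  take XMLMixin:  [YAMLMixin Cacheable object] + [XMLMixin YAMLMixin object]
  take YAMLMixin:  [YAMLMixin Cacheable object] + [YAMLMixin object]
  take Cacheable:  [Cacheable object] + [object]
  take object:  [object] + [object]
MRO: Readable Buffered Validator FileStream XMLMixin YAMLMixin Cacheable object
super() in Buffered.speak on a Readable instance goes to the class after Buffered in Readable's MRO: Validator.

Validator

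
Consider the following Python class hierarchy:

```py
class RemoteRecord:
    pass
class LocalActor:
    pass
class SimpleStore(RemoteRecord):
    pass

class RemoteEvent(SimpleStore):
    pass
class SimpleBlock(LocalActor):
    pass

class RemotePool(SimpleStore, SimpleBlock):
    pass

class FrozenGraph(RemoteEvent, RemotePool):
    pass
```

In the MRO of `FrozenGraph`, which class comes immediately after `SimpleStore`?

RemoteRecord

L[FrozenGraph] = FrozenGraph + merge(L[RemoteEvent], L[RemotePool], [RemoteEvent RemotePool])
  take RemoteEvent:  [RemoteEvent SimpleStore RemoteRecord object] + [RemotePool SimpleStore RemoteRecord SimpleBlock LocalActor object] + [RemoteEvent RemotePool]
  take RemotePool:  [SimpleStore RemoteRecord object] + [RemotePool SimpleStore RemoteRecord SimpleBlock LocalActor object] + [RemotePool]
  take SimpleStore:  [SimpleStore RemoteRecord object] + [SimpleStore RemoteRecord SimpleBlock LocalActor object]
  take RemoteRecord:  [RemoteRecord object] + [RemoteRecord SimpleBlock LocalActor object]
  take SimpleBlock:  [object] + [SimpleBlock LocalActor object]
  take LocalActor:  [object] + [LocalActor object]
  take object:  [object] + [object]
MRO: FrozenGraph RemoteEvent RemotePool SimpleStore RemoteRecord SimpleBlock LocalActor object
SimpleStore is at position 3; next is RemoteRecord.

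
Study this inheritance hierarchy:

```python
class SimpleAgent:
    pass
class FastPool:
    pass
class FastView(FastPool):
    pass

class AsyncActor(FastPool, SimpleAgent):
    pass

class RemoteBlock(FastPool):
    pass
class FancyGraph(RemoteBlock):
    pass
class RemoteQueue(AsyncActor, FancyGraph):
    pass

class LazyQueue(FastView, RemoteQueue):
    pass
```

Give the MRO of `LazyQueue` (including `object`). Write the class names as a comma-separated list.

LazyQueue, FastView, RemoteQueue, AsyncActor, FancyGraph, RemoteBlock, FastPool, SimpleAgent, object

L[LazyQueue] = LazyQueue + merge(L[FastView], L[RemoteQueue], [FastView RemoteQueue])
  take FastView:  [FastView FastPool object] + [RemoteQueue AsyncActor FancyGraph RemoteBlock FastPool SimpleAgent object] + [FastView RemoteQueue]
  take RemoteQueue:  [FastPool object] + [RemoteQueue AsyncActor FancyGraph RemoteBlock FastPool SimpleAgent object] + [RemoteQueue]
  take AsyncActor:  [FastPool object] + [AsyncActor FancyGraph RemoteBlock FastPool SimpleAgent object]
  take FancyGraph:  [FastPool object] + [FancyGraph RemoteBlock FastPool SimpleAgent object]
  take RemoteBlock:  [FastPool object] + [RemoteBlock FastPool SimpleAgent object]
  take FastPool:  [FastPool object] + [FastPool SimpleAgent object]
  take SimpleAgent:  [object] + [SimpleAgent object]
  take object:  [object] + [object]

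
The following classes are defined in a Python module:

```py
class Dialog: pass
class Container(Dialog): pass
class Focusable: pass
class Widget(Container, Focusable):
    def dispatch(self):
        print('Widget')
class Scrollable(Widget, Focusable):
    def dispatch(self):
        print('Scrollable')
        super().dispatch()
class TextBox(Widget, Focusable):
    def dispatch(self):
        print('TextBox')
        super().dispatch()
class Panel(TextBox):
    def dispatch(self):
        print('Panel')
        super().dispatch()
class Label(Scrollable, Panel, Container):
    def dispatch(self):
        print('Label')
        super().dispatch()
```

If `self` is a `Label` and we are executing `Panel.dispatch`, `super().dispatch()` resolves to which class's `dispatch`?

L[Label] = Label + merge(L[Scrollable], L[Panel], L[Container], [Scrollable Panel Container])
  take Scrollable:  [Scrollable Widget Container Dialog Focusable object] + [Panel TextBox Widget Container Dialog Focusable object] + [Container Dialog object] + [Scrollable Panel Container]
  take Panel:  [Widget Container Dialog Focusable object] + [Panel TextBox Widget Container Dialog Focusable object] + [Container Dialog object] + [Panel Container]
  take TextBox:  [Widget Container Dialog Focusable object] + [TextBox Widget Container Dialog Focusable object] + [Container Dialog object] + [Container]
  take Widget:  [Widget Container Dialog Focusable object] + [Widget Container Dialog Focusable object] + [Container Dialog object] + [Container]
  take Container:  [Container Dialog Focusable object] + [Container Dialog Focusable object] + [Container Dialog object] + [Container]
  take Dialog:  [Dialog Focusable object] + [Dialog Focusable object] + [Dialog object]
  take Focusable:  [Focusable object] + [Focusable object] + [object]
  take object:  [object] + [object] + [object]
MRO: Label Scrollable Panel TextBox Widget Container Dialog Focusable object
super() in Panel.dispatch on a Label instance goes to the class after Panel in Label's MRO: TextBox.

TextBox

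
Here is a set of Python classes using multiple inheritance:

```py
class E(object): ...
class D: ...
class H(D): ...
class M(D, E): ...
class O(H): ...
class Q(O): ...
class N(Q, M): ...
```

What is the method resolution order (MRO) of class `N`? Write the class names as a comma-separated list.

L[N] = N + merge(L[Q], L[M], [Q M])
  take Q:  [Q O H D object] + [M D E object] + [Q M]
  take O:  [O H D object] + [M D E object] + [M]
  take H:  [H D object] + [M D E object] + [M]
  take M:  [D object] + [M D E object] + [M]
  take D:  [D object] + [D E object]
  take E:  [object] + [E object]
  take object:  [object] + [object]

N, Q, O, H, M, D, E, object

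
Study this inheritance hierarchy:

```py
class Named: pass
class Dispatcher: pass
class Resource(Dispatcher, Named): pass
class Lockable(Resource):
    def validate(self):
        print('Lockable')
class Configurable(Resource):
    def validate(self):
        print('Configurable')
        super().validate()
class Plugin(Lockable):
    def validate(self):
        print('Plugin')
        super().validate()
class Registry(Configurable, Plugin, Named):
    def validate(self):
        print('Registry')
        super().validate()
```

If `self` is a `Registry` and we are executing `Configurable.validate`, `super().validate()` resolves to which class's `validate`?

L[Registry] = Registry + merge(L[Configurable], L[Plugin], L[Named], [Configurable Plugin Named])
  take Configurable:  [Configurable Resource Dispatcher Named object] + [Plugin Lockable Resource Dispatcher Named object] + [Named object] + [Configurable Plugin Named]
  take Plugin:  [Resource Dispatcher Named object] + [Plugin Lockable Resource Dispatcher Named object] + [Named object] + [Plugin Named]
  take Lockable:  [Resource Dispatcher Named object] + [Lockable Resource Dispatcher Named object] + [Named object] + [Named]
  take Resource:  [Resource Dispatcher Named object] + [Resource Dispatcher Named object] + [Named object] + [Named]
  take Dispatcher:  [Dispatcher Named object] + [Dispatcher Named object] + [Named object] + [Named]
  take Named:  [Named object] + [Named object] + [Named object] + [Named]
  take object:  [object] + [object] + [object]
MRO: Registry Configurable Plugin Lockable Resource Dispatcher Named object
super() in Configurable.validate on a Registry instance goes to the class after Configurable in Registry's MRO: Plugin.

Plugin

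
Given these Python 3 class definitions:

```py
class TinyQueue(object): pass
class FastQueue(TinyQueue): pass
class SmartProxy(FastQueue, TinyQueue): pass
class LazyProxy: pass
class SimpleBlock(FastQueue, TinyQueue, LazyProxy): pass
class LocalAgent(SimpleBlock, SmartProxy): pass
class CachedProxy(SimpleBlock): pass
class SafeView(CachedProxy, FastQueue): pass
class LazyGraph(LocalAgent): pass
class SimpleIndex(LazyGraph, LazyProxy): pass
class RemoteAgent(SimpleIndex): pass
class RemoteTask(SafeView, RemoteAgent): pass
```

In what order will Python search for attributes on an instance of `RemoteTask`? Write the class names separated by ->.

L[RemoteTask] = RemoteTask + merge(L[SafeView], L[RemoteAgent], [SafeView RemoteAgent])
  take SafeView:  [SafeView CachedProxy SimpleBlock FastQueue TinyQueue LazyProxy object] + [RemoteAgent SimpleIndex LazyGraph LocalAgent SimpleBlock SmartProxy FastQueue TinyQueue LazyProxy object] + [SafeView RemoteAgent]
  take CachedProxy:  [CachedProxy SimpleBlock FastQueue TinyQueue LazyProxy object] + [RemoteAgent SimpleIndex LazyGraph LocalAgent SimpleBlock SmartProxy FastQueue TinyQueue LazyProxy object] + [RemoteAgent]
  take RemoteAgent:  [SimpleBlock FastQueue TinyQueue LazyProxy object] + [RemoteAgent SimpleIndex LazyGraph LocalAgent SimpleBlock SmartProxy FastQueue TinyQueue LazyProxy object] + [RemoteAgent]
  take SimpleIndex:  [SimpleBlock FastQueue TinyQueue LazyProxy object] + [SimpleIndex LazyGraph LocalAgent SimpleBlock SmartProxy FastQueue TinyQueue LazyProxy object]
  take LazyGraph:  [SimpleBlock FastQueue TinyQueue LazyProxy object] + [LazyGraph LocalAgent SimpleBlock SmartProxy FastQueue TinyQueue LazyProxy object]
  take LocalAgent:  [SimpleBlock FastQueue TinyQueue LazyProxy object] + [LocalAgent SimpleBlock SmartProxy FastQueue TinyQueue LazyProxy object]
  take SimpleBlock:  [SimpleBlock FastQueue TinyQueue LazyProxy object] + [SimpleBlock SmartProxy FastQueue TinyQueue LazyProxy object]
  take SmartProxy:  [FastQueue TinyQueue LazyProxy object] + [SmartProxy FastQueue TinyQueue LazyProxy object]
  take FastQueue:  [FastQueue TinyQueue LazyProxy object] + [FastQueue TinyQueue LazyProxy object]
  take TinyQueue:  [TinyQueue LazyProxy object] + [TinyQueue LazyProxy object]
  take LazyProxy:  [LazyProxy object] + [LazyProxy object]
  take object:  [object] + [object]

RemoteTask -> SafeView -> CachedProxy -> RemoteAgent -> SimpleIndex -> LazyGraph -> LocalAgent -> SimpleBlock -> SmartProxy -> FastQueue -> TinyQueue -> LazyProxy -> object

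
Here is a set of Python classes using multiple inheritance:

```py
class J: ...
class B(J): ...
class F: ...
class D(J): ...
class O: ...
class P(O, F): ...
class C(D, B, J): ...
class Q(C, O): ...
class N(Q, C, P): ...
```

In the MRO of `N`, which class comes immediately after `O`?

L[N] = N + merge(L[Q], L[C], L[P], [Q C P])
  take Q:  [Q C D B J O object] + [C D B J object] + [P O F object] + [Q C P]
  take C:  [C D B J O object] + [C D B J object] + [P O F object] + [C P]
  take D:  [D B J O object] + [D B J object] + [P O F object] + [P]
  take B:  [B J O object] + [B J object] + [P O F object] + [P]
  take J:  [J O object] + [J object] + [P O F object] + [P]
  take P:  [O object] + [object] + [P O F object] + [P]
  take O:  [O object] + [object] + [O F object]
  take F:  [object] + [object] + [F object]
  take object:  [object] + [object] + [object]
MRO: N Q C D B J P O F object
O is at position 7; next is F.

F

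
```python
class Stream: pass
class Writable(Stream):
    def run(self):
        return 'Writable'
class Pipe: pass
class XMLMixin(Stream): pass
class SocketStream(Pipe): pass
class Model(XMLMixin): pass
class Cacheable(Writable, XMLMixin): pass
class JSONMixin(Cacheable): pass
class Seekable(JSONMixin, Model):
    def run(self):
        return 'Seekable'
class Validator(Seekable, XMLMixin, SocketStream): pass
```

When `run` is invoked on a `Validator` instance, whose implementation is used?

L[Validator] = Validator + merge(L[Seekable], L[XMLMixin], L[SocketStream], [Seekable XMLMixin SocketStream])
  take Seekable:  [Seekable JSONMixin Cacheable Writable Model XMLMixin Stream object] + [XMLMixin Stream object] + [SocketStream Pipe object] + [Seekable XMLMixin SocketStream]
  take JSONMixin:  [JSONMixin Cacheable Writable Model XMLMixin Stream object] + [XMLMixin Stream object] + [SocketStream Pipe object] + [XMLMixin SocketStream]
  take Cacheable:  [Cacheable Writable Model XMLMixin Stream object] + [XMLMixin Stream object] + [SocketStream Pipe object] + [XMLMixin SocketStream]
  take Writable:  [Writable Model XMLMixin Stream object] + [XMLMixin Stream object] + [SocketStream Pipe object] + [XMLMixin SocketStream]
  take Model:  [Model XMLMixin Stream object] + [XMLMixin Stream object] + [SocketStream Pipe object] + [XMLMixin SocketStream]
  take XMLMixin:  [XMLMixin Stream object] + [XMLMixin Stream object] + [SocketStream Pipe object] + [XMLMixin SocketStream]
  take Stream:  [Stream object] + [Stream object] + [SocketStream Pipe object] + [SocketStream]
  take SocketStream:  [object] + [object] + [SocketStream Pipe object] + [SocketStream]
  take Pipe:  [object] + [object] + [Pipe object]
  take object:  [object] + [object] + [object]
MRO: Validator Seekable JSONMixin Cacheable Writable Model XMLMixin Stream SocketStream Pipe object
run is defined in: Seekable, Writable. First along the MRO is Seekable.

Seekable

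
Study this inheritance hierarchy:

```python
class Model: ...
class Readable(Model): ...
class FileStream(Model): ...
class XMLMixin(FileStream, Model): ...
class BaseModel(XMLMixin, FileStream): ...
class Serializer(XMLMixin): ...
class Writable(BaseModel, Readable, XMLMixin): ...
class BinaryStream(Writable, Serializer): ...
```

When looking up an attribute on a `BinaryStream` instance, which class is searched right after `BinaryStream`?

L[BinaryStream] = BinaryStream + merge(L[Writable], L[Serializer], [Writable Serializer])
  take Writable:  [Writable BaseModel Readable XMLMixin FileStream Model object] + [Serializer XMLMixin FileStream Model object] + [Writable Serializer]
  take BaseModel:  [BaseModel Readable XMLMixin FileStream Model object] + [Serializer XMLMixin FileStream Model object] + [Serializer]
  take Readable:  [Readable XMLMixin FileStream Model object] + [Serializer XMLMixin FileStream Model object] + [Serializer]
  take Serializer:  [XMLMixin FileStream Model object] + [Serializer XMLMixin FileStream Model object] + [Serializer]
  take XMLMixin:  [XMLMixin FileStream Model object] + [XMLMixin FileStream Model object]
  take FileStream:  [FileStream Model object] + [FileStream Model object]
  take Model:  [Model object] + [Model object]
  take object:  [object] + [object]
MRO: BinaryStream Writable BaseModel Readable Serializer XMLMixin FileStream Model object
BinaryStream is at position 0; next is Writable.

Writable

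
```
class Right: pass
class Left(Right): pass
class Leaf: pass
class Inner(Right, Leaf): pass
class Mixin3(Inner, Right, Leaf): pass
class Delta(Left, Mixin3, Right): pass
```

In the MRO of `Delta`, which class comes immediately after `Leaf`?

object

L[Delta] = Delta + merge(L[Left], L[Mixin3], L[Right], [Left Mixin3 Right])
  take Left:  [Left Right object] + [Mixin3 Inner Right Leaf object] + [Right object] + [Left Mixin3 Right]
  take Mixin3:  [Right object] + [Mixin3 Inner Right Leaf object] + [Right object] + [Mixin3 Right]
  take Inner:  [Right object] + [Inner Right Leaf object] + [Right object] + [Right]
  take Right:  [Right object] + [Right Leaf object] + [Right object] + [Right]
  take Leaf:  [object] + [Leaf object] + [object]
  take object:  [object] + [object] + [object]
MRO: Delta Left Mixin3 Inner Right Leaf object
Leaf is at position 5; next is object.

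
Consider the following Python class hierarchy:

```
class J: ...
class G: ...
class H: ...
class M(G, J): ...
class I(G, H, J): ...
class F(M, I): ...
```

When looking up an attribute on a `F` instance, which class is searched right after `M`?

L[F] = F + merge(L[M], L[I], [M I])
  take M:  [M G J object] + [I G H J object] + [M I]
  take I:  [G J object] + [I G H J object] + [I]
  take G:  [G J object] + [G H J object]
  take H:  [J object] + [H J object]
  take J:  [J object] + [J object]
  take object:  [object] + [object]
MRO: F M I G H J object
M is at position 1; next is I.

I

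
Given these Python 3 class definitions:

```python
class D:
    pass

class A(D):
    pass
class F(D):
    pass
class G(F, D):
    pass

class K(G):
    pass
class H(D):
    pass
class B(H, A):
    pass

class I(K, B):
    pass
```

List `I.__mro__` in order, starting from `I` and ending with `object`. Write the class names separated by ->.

I -> K -> G -> F -> B -> H -> A -> D -> object

L[I] = I + merge(L[K], L[B], [K B])
  take K:  [K G F D object] + [B H A D object] + [K B]
  take G:  [G F D object] + [B H A D object] + [B]
  take F:  [F D object] + [B H A D object] + [B]
  take B:  [D object] + [B H A D object] + [B]
  take H:  [D object] + [H A D object]
  take A:  [D object] + [A D object]
  take D:  [D object] + [D object]
  take object:  [object] + [object]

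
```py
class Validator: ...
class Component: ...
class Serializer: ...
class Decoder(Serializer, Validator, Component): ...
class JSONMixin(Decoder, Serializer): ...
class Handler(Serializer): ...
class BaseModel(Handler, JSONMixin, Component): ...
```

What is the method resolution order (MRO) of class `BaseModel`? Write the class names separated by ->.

BaseModel -> Handler -> JSONMixin -> Decoder -> Serializer -> Validator -> Component -> object

L[BaseModel] = BaseModel + merge(L[Handler], L[JSONMixin], L[Component], [Handler JSONMixin Component])
  take Handler:  [Handler Serializer object] + [JSONMixin Decoder Serializer Validator Component object] + [Component object] + [Handler JSONMixin Component]
  take JSONMixin:  [Serializer object] + [JSONMixin Decoder Serializer Validator Component object] + [Component object] + [JSONMixin Component]
  take Decoder:  [Serializer object] + [Decoder Serializer Validator Component object] + [Component object] + [Component]
  take Serializer:  [Serializer object] + [Serializer Validator Component object] + [Component object] + [Component]
  take Validator:  [object] + [Validator Component object] + [Component object] + [Component]
  take Component:  [object] + [Component object] + [Component object] + [Component]
  take object:  [object] + [object] + [object]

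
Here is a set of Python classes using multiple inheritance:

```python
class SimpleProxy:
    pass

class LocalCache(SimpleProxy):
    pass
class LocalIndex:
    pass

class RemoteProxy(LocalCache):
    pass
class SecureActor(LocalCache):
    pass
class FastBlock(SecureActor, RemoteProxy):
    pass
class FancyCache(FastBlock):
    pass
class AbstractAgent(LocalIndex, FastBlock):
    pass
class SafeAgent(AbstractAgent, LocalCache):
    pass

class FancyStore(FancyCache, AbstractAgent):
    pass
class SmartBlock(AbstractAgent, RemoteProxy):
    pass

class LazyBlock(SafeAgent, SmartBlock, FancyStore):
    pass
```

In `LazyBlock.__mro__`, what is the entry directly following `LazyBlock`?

SafeAgent

L[LazyBlock] = LazyBlock + merge(L[SafeAgent], L[SmartBlock], L[FancyStore], [SafeAgent SmartBlock FancyStore])
  take SafeAgent:  [SafeAgent AbstractAgent LocalIndex FastBlock SecureActor RemoteProxy LocalCache SimpleProxy object] + [SmartBlock AbstractAgent LocalIndex FastBlock SecureActor RemoteProxy LocalCache SimpleProxy object] + [FancyStore FancyCache AbstractAgent LocalIndex FastBlock SecureActor RemoteProxy LocalCache SimpleProxy object] + [SafeAgent SmartBlock FancyStore]
  take SmartBlock:  [AbstractAgent LocalIndex FastBlock SecureActor RemoteProxy LocalCache SimpleProxy object] + [SmartBlock AbstractAgent LocalIndex FastBlock SecureActor RemoteProxy LocalCache SimpleProxy object] + [FancyStore FancyCache AbstractAgent LocalIndex FastBlock SecureActor RemoteProxy LocalCache SimpleProxy object] + [SmartBlock FancyStore]
  take FancyStore:  [AbstractAgent LocalIndex FastBlock SecureActor RemoteProxy LocalCache SimpleProxy object] + [AbstractAgent LocalIndex FastBlock SecureActor RemoteProxy LocalCache SimpleProxy object] + [FancyStore FancyCache AbstractAgent LocalIndex FastBlock SecureActor RemoteProxy LocalCache SimpleProxy object] + [FancyStore]
  take FancyCache:  [AbstractAgent LocalIndex FastBlock SecureActor RemoteProxy LocalCache SimpleProxy object] + [AbstractAgent LocalIndex FastBlock SecureActor RemoteProxy LocalCache SimpleProxy object] + [FancyCache AbstractAgent LocalIndex FastBlock SecureActor RemoteProxy LocalCache SimpleProxy object]
  take AbstractAgent:  [AbstractAgent LocalIndex FastBlock SecureActor RemoteProxy LocalCache SimpleProxy object] + [AbstractAgent LocalIndex FastBlock SecureActor RemoteProxy LocalCache SimpleProxy object] + [AbstractAgent LocalIndex FastBlock SecureActor RemoteProxy LocalCache SimpleProxy object]
  take LocalIndex:  [LocalIndex FastBlock SecureActor RemoteProxy LocalCache SimpleProxy object] + [LocalIndex FastBlock SecureActor RemoteProxy LocalCache SimpleProxy object] + [LocalIndex FastBlock SecureActor RemoteProxy LocalCache SimpleProxy object]
  take FastBlock:  [FastBlock SecureActor RemoteProxy LocalCache SimpleProxy object] + [FastBlock SecureActor RemoteProxy LocalCache SimpleProxy object] + [FastBlock SecureActor RemoteProxy LocalCache SimpleProxy object]
  take SecureActor:  [SecureActor RemoteProxy LocalCache SimpleProxy object] + [SecureActor RemoteProxy LocalCache SimpleProxy object] + [SecureActor RemoteProxy LocalCache SimpleProxy object]
  take RemoteProxy:  [RemoteProxy LocalCache SimpleProxy object] + [RemoteProxy LocalCache SimpleProxy object] + [RemoteProxy LocalCache SimpleProxy object]
  take LocalCache:  [LocalCache SimpleProxy object] + [LocalCache SimpleProxy object] + [LocalCache SimpleProxy object]
  take SimpleProxy:  [SimpleProxy object] + [SimpleProxy object] + [SimpleProxy object]
  take object:  [object] + [object] + [object]
MRO: LazyBlock SafeAgent SmartBlock FancyStore FancyCache AbstractAgent LocalIndex FastBlock SecureActor RemoteProxy LocalCache SimpleProxy object
LazyBlock is at position 0; next is SafeAgent.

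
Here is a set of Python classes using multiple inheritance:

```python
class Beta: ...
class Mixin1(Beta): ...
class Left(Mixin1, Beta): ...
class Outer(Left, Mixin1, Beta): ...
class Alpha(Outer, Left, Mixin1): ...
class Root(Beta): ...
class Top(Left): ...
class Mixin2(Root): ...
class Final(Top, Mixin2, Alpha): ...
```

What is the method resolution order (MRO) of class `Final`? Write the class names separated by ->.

Final -> Top -> Mixin2 -> Root -> Alpha -> Outer -> Left -> Mixin1 -> Beta -> object

L[Final] = Final + merge(L[Top], L[Mixin2], L[Alpha], [Top Mixin2 Alpha])
  take Top:  [Top Left Mixin1 Beta object] + [Mixin2 Root Beta object] + [Alpha Outer Left Mixin1 Beta object] + [Top Mixin2 Alpha]
  take Mixin2:  [Left Mixin1 Beta object] + [Mixin2 Root Beta object] + [Alpha Outer Left Mixin1 Beta object] + [Mixin2 Alpha]
  take Root:  [Left Mixin1 Beta object] + [Root Beta object] + [Alpha Outer Left Mixin1 Beta object] + [Alpha]
  take Alpha:  [Left Mixin1 Beta object] + [Beta object] + [Alpha Outer Left Mixin1 Beta object] + [Alpha]
  take Outer:  [Left Mixin1 Beta object] + [Beta object] + [Outer Left Mixin1 Beta object]
  take Left:  [Left Mixin1 Beta object] + [Beta object] + [Left Mixin1 Beta object]
  take Mixin1:  [Mixin1 Beta object] + [Beta object] + [Mixin1 Beta object]
  take Beta:  [Beta object] + [Beta object] + [Beta object]
  take object:  [object] + [object] + [object]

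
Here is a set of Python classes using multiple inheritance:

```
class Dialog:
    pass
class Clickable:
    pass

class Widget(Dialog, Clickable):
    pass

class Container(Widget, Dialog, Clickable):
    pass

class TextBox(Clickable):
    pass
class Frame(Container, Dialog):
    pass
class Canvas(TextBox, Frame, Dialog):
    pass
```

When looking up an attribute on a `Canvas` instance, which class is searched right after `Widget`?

Dialog

L[Canvas] = Canvas + merge(L[TextBox], L[Frame], L[Dialog], [TextBox Frame Dialog])
  take TextBox:  [TextBox Clickable object] + [Frame Container Widget Dialog Clickable object] + [Dialog object] + [TextBox Frame Dialog]
  take Frame:  [Clickable object] + [Frame Container Widget Dialog Clickable object] + [Dialog object] + [Frame Dialog]
  take Container:  [Clickable object] + [Container Widget Dialog Clickable object] + [Dialog object] + [Dialog]
  take Widget:  [Clickable object] + [Widget Dialog Clickable object] + [Dialog object] + [Dialog]
  take Dialog:  [Clickable object] + [Dialog Clickable object] + [Dialog object] + [Dialog]
  take Clickable:  [Clickable object] + [Clickable object] + [object]
  take object:  [object] + [object] + [object]
MRO: Canvas TextBox Frame Container Widget Dialog Clickable object
Widget is at position 4; next is Dialog.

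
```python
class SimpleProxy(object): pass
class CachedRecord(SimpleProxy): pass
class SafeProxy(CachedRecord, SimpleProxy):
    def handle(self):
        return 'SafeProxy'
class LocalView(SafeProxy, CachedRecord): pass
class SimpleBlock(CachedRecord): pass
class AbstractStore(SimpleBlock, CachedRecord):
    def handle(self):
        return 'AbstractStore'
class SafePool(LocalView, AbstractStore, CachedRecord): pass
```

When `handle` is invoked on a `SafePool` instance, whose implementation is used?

SafeProxy

L[SafePool] = SafePool + merge(L[LocalView], L[AbstractStore], L[CachedRecord], [LocalView AbstractStore CachedRecord])
  take LocalView:  [LocalView SafeProxy CachedRecord SimpleProxy object] + [AbstractStore SimpleBlock CachedRecord SimpleProxy object] + [CachedRecord SimpleProxy object] + [LocalView AbstractStore CachedRecord]
  take SafeProxy:  [SafeProxy CachedRecord SimpleProxy object] + [AbstractStore SimpleBlock CachedRecord SimpleProxy object] + [CachedRecord SimpleProxy object] + [AbstractStore CachedRecord]
  take AbstractStore:  [CachedRecord SimpleProxy object] + [AbstractStore SimpleBlock CachedRecord SimpleProxy object] + [CachedRecord SimpleProxy object] + [AbstractStore CachedRecord]
  take SimpleBlock:  [CachedRecord SimpleProxy object] + [SimpleBlock CachedRecord SimpleProxy object] + [CachedRecord SimpleProxy object] + [CachedRecord]
  take CachedRecord:  [CachedRecord SimpleProxy object] + [CachedRecord SimpleProxy object] + [CachedRecord SimpleProxy object] + [CachedRecord]
  take SimpleProxy:  [SimpleProxy object] + [SimpleProxy object] + [SimpleProxy object]
  take object:  [object] + [object] + [object]
MRO: SafePool LocalView SafeProxy AbstractStore SimpleBlock CachedRecord SimpleProxy object
handle is defined in: AbstractStore, SafeProxy. First along the MRO is SafeProxy.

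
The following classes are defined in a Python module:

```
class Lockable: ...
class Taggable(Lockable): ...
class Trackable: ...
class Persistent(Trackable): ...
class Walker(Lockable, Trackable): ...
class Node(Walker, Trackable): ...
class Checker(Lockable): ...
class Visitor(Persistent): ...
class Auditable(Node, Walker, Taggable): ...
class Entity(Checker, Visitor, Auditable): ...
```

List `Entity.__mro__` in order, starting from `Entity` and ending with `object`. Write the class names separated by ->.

Entity -> Checker -> Visitor -> Persistent -> Auditable -> Node -> Walker -> Taggable -> Lockable -> Trackable -> object

L[Entity] = Entity + merge(L[Checker], L[Visitor], L[Auditable], [Checker Visitor Auditable])
  take Checker:  [Checker Lockable object] + [Visitor Persistent Trackable object] + [Auditable Node Walker Taggable Lockable Trackable object] + [Checker Visitor Auditable]
  take Visitor:  [Lockable object] + [Visitor Persistent Trackable object] + [Auditable Node Walker Taggable Lockable Trackable object] + [Visitor Auditable]
  take Persistent:  [Lockable object] + [Persistent Trackable object] + [Auditable Node Walker Taggable Lockable Trackable object] + [Auditable]
  take Auditable:  [Lockable object] + [Trackable object] + [Auditable Node Walker Taggable Lockable Trackable object] + [Auditable]
  take Node:  [Lockable object] + [Trackable object] + [Node Walker Taggable Lockable Trackable object]
  take Walker:  [Lockable object] + [Trackable object] + [Walker Taggable Lockable Trackable object]
  take Taggable:  [Lockable object] + [Trackable object] + [Taggable Lockable Trackable object]
  take Lockable:  [Lockable object] + [Trackable object] + [Lockable Trackable object]
  take Trackable:  [object] + [Trackable object] + [Trackable object]
  take object:  [object] + [object] + [object]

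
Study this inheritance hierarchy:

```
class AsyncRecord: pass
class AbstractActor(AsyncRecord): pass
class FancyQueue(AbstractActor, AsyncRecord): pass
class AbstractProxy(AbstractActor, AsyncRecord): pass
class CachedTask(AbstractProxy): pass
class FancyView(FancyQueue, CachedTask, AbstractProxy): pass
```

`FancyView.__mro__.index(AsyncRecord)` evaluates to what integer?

5

L[FancyView] = FancyView + merge(L[FancyQueue], L[CachedTask], L[AbstractProxy], [FancyQueue CachedTask AbstractProxy])
  take FancyQueue:  [FancyQueue AbstractActor AsyncRecord object] + [CachedTask AbstractProxy AbstractActor AsyncRecord object] + [AbstractProxy AbstractActor AsyncRecord object] + [FancyQueue CachedTask AbstractProxy]
  take CachedTask:  [AbstractActor AsyncRecord object] + [CachedTask AbstractProxy AbstractActor AsyncRecord object] + [AbstractProxy AbstractActor AsyncRecord object] + [CachedTask AbstractProxy]
  take AbstractProxy:  [AbstractActor AsyncRecord object] + [AbstractProxy AbstractActor AsyncRecord object] + [AbstractProxy AbstractActor AsyncRecord object] + [AbstractProxy]
  take AbstractActor:  [AbstractActor AsyncRecord object] + [AbstractActor AsyncRecord object] + [AbstractActor AsyncRecord object]
  take AsyncRecord:  [AsyncRecord object] + [AsyncRecord object] + [AsyncRecord object]
  take object:  [object] + [object] + [object]
MRO: FancyView FancyQueue CachedTask AbstractProxy AbstractActor AsyncRecord object
AsyncRecord sits at index 5.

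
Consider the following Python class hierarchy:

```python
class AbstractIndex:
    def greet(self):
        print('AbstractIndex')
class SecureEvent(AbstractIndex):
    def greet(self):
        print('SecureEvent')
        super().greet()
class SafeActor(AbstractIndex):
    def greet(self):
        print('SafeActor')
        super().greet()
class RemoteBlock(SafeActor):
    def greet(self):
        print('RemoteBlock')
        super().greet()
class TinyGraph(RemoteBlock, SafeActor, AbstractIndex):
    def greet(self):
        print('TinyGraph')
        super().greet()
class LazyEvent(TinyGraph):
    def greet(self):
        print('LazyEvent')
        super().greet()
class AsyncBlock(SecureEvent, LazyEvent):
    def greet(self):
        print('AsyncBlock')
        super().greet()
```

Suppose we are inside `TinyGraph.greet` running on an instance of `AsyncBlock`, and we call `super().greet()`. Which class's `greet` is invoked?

RemoteBlock

L[AsyncBlock] = AsyncBlock + merge(L[SecureEvent], L[LazyEvent], [SecureEvent LazyEvent])
  take SecureEvent:  [SecureEvent AbstractIndex object] + [LazyEvent TinyGraph RemoteBlock SafeActor AbstractIndex object] + [SecureEvent LazyEvent]
  take LazyEvent:  [AbstractIndex object] + [LazyEvent TinyGraph RemoteBlock SafeActor AbstractIndex object] + [LazyEvent]
  take TinyGraph:  [AbstractIndex object] + [TinyGraph RemoteBlock SafeActor AbstractIndex object]
  take RemoteBlock:  [AbstractIndex object] + [RemoteBlock SafeActor AbstractIndex object]
  take SafeActor:  [AbstractIndex object] + [SafeActor AbstractIndex object]
  take AbstractIndex:  [AbstractIndex object] + [AbstractIndex object]
  take object:  [object] + [object]
MRO: AsyncBlock SecureEvent LazyEvent TinyGraph RemoteBlock SafeActor AbstractIndex object
super() in TinyGraph.greet on a AsyncBlock instance goes to the class after TinyGraph in AsyncBlock's MRO: RemoteBlock.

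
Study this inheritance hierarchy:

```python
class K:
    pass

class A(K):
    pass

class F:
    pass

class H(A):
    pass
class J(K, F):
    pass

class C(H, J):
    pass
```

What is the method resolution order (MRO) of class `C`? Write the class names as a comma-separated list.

L[C] = C + merge(L[H], L[J], [H J])
  take H:  [H A K object] + [J K F object] + [H J]
  take A:  [A K object] + [J K F object] + [J]
  take J:  [K object] + [J K F object] + [J]
  take K:  [K object] + [K F object]
  take F:  [object] + [F object]
  take object:  [object] + [object]

C, H, A, J, K, F, object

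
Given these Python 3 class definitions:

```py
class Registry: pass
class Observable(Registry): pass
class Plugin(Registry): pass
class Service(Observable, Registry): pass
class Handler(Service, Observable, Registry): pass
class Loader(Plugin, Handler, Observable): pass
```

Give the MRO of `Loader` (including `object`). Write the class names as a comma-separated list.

L[Loader] = Loader + merge(L[Plugin], L[Handler], L[Observable], [Plugin Handler Observable])
  take Plugin:  [Plugin Registry object] + [Handler Service Observable Registry object] + [Observable Registry object] + [Plugin Handler Observable]
  take Handler:  [Registry object] + [Handler Service Observable Registry object] + [Observable Registry object] + [Handler Observable]
  take Service:  [Registry object] + [Service Observable Registry object] + [Observable Registry object] + [Observable]
  take Observable:  [Registry object] + [Observable Registry object] + [Observable Registry object] + [Observable]
  take Registry:  [Registry object] + [Registry object] + [Registry object]
  take object:  [object] + [object] + [object]

Loader, Plugin, Handler, Service, Observable, Registry, object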